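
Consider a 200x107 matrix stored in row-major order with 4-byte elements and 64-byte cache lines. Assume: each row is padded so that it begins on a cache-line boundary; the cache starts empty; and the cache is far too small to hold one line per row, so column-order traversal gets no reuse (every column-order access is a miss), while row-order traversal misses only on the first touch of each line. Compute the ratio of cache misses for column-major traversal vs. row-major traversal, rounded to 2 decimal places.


Each row occupies 107 * 4 = 428 bytes and starts on a line boundary, so it spans ceil(428 / 64) = 7 cache lines.
Row-major traversal misses (one per line touched): 200 * ceil(107 * 4 / 64) = 1400
Column-major traversal misses (no reuse, every access misses): 200 * 107 = 21400
Ratio = 21400 / 1400 = 15.29

15.29


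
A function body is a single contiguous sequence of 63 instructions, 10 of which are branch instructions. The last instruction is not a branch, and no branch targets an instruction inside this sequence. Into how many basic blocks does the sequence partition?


With no in-sequence branch targets, the leaders are the first instruction plus the instruction after each branch.
Number of basic blocks = branches + 1
= 10 + 1 = 11

11


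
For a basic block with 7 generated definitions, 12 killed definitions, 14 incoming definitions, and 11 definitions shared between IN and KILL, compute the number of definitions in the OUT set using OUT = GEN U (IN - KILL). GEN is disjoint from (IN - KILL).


IN - KILL: 14 - 11 = 3 surviving definitions
OUT = GEN + surviving = 7 + 3 = 10

10


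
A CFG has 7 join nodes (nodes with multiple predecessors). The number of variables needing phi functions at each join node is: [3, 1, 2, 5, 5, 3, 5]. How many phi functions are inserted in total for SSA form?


Total phi functions = sum of phi functions at each join node
= 3 + 1 + 2 + 5 + 5 + 3 + 5 = 24

24


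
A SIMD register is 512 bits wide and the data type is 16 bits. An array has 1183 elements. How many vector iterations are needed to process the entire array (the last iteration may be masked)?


Width = 512 / 16 = 32 elements per vector op
Iterations = ceil(1183 / 32) = 37

37


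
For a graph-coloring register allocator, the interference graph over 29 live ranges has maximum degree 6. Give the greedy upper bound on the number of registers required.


Greedy coloring never needs more than (max_degree + 1) colors: when coloring a vertex, at most max_degree neighbors are already colored.
Upper bound = 6 + 1 = 7

7


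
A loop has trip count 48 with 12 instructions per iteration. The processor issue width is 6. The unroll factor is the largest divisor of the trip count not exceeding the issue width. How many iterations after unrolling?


Largest divisor of 48 <= 6 is 6
New iterations = 48 / 6 = 8

8


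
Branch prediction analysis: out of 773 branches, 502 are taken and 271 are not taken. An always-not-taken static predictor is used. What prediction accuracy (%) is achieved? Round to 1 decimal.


Predictor: always-not-taken
Correct predictions = 271
Accuracy = 271 / 773 * 100 = 35.1%

35.1


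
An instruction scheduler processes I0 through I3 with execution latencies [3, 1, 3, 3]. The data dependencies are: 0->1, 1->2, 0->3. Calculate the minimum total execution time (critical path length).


Compute longest path through dependency graph: dist(Ik) = max over predecessors of dist + latency(Ik).
dist(I0) = latency 3 = 3
dist(I1) = dist(I0) + 1 = 3 + 1 = 4
dist(I2) = dist(I1) + 3 = 4 + 3 = 7
dist(I3) = dist(I0) + 3 = 3 + 3 = 6
Critical path = max dist = 7

7


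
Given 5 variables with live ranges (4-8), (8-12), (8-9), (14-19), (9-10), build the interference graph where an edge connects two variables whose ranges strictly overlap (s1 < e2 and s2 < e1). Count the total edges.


Check all pairs for overlapping intervals.
Two intervals (s1,e1) and (s2,e2) overlap if s1 < e2 and s2 < e1.
v0 (4-8) vs v1..v4: overlaps none -> 0
v1 (8-12) vs v2..v4: overlaps v2, v4 -> 2
v2 (8-9) vs v3..v4: overlaps none -> 0
v3 (14-19) vs v4: overlaps none -> 0
Total overlapping pairs = 0 + 2 + 0 + 0 = 2

2


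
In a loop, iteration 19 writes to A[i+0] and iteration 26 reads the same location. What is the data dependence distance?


Distance = read iteration - write iteration
= 26 - 19 = 7

7


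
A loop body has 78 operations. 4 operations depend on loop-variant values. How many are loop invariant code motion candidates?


Invariant candidates = total - loop-dependent
= 78 - 4 = 74

74


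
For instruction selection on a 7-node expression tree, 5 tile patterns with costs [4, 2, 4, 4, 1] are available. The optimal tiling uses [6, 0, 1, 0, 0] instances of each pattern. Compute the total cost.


Total cost = sum(count_i * cost_i)
= 6*4 + 0*2 + 1*4 + 0*4 + 0*1
= 28

28


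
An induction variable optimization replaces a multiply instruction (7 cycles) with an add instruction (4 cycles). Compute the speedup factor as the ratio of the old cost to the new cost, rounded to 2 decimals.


Ratio = mult_cost / add_cost = 7 / 4 = 1.75

1.75


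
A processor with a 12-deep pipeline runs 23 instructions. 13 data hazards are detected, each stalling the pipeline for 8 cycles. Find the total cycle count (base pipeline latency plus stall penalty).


Base cycles = 12 + 23 - 1 = 34
Total stalls = 13 * 8 = 104
Total = 34 + 104 = 138

138


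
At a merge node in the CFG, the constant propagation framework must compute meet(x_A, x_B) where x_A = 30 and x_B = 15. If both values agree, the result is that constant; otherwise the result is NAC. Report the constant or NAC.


Meet operation: if both paths give the same constant, result is that constant; if they differ, result is NAC (not-a-constant).
Path A: 30, Path B: 15 -> differ
Result: not-a-constant -> NAC

NAC


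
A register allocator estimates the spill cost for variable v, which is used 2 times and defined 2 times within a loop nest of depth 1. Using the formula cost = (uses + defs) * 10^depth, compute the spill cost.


uses + defs = 2 + 2 = 4
10^1 = 10
Spill cost = 4 * 10 = 40

40


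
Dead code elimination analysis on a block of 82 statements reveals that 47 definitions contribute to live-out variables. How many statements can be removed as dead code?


Dead code = total statements - live definitions
= 82 - 47 = 35

35


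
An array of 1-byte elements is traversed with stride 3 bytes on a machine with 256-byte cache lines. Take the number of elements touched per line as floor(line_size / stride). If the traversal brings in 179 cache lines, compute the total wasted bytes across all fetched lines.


Elements per line = floor(256 / 3) = 85
Bytes used per line = 85 * 1 = 85
Wasted per line = 256 - 85 = 171
Total wasted = 171 * 179 = 30609

30609


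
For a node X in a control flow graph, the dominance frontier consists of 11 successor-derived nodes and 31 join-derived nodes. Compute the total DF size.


DF(X) = direct successor contributions + join point contributions
= 11 + 31 = 42

42


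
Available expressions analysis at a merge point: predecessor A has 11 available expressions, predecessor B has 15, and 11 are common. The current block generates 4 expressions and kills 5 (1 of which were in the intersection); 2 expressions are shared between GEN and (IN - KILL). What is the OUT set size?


IN = intersection of predecessors = 11
IN - KILL = 11 - 1 = 10
|OUT| = |GEN| + |IN - KILL| - |GEN ∩ (IN - KILL)| = 4 + 10 - 2 = 12

12


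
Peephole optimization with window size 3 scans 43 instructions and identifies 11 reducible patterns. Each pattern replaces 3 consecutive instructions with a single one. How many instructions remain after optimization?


Each match removes 2 instructions.
Total removed = 11 * 2 = 22
Remaining = 43 - 22 = 21

21


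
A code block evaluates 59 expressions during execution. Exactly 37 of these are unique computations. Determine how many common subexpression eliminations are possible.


CSE count = total expressions - unique expressions
= 59 - 37 = 22

22


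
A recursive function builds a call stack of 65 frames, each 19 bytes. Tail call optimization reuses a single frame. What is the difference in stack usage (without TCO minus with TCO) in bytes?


Without TCO: 65 * 19 = 1235 bytes
With TCO: reuse 1 frame = 19 bytes
Savings = 1235 - 19 = 1216

1216


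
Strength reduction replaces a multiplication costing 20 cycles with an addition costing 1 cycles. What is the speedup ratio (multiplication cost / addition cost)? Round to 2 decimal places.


Ratio = mult_cost / add_cost = 20 / 1 = 20.0

20.0


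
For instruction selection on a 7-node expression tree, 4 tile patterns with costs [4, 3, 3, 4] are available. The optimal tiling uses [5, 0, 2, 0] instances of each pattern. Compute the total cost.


Total cost = sum(count_i * cost_i)
= 5*4 + 0*3 + 2*3 + 0*4
= 26

26


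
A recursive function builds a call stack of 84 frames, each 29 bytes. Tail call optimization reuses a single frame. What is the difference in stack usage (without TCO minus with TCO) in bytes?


Without TCO: 84 * 29 = 2436 bytes
With TCO: reuse 1 frame = 29 bytes
Savings = 2436 - 29 = 2407

2407


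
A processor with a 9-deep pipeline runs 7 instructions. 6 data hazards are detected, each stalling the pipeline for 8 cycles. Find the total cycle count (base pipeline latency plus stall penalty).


Base cycles = 9 + 7 - 1 = 15
Total stalls = 6 * 8 = 48
Total = 15 + 48 = 63

63


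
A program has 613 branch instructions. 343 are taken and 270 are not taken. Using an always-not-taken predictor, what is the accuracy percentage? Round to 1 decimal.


Predictor: always-not-taken
Correct predictions = 270
Accuracy = 270 / 613 * 100 = 44.0%

44.0


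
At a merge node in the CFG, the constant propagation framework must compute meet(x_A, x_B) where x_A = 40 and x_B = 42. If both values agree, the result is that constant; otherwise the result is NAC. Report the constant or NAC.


Meet operation: if both paths give the same constant, result is that constant; if they differ, result is NAC (not-a-constant).
Path A: 40, Path B: 42 -> differ
Result: not-a-constant -> NAC

NAC


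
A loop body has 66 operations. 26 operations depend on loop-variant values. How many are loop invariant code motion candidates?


Invariant candidates = total - loop-dependent
= 66 - 26 = 40

40


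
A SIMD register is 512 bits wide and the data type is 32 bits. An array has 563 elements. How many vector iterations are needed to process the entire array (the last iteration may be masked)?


Width = 512 / 32 = 16 elements per vector op
Iterations = ceil(563 / 16) = 36

36


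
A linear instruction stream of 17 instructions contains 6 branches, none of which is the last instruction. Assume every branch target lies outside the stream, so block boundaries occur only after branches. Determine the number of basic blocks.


With no in-sequence branch targets, the leaders are the first instruction plus the instruction after each branch.
Number of basic blocks = branches + 1
= 6 + 1 = 7

7


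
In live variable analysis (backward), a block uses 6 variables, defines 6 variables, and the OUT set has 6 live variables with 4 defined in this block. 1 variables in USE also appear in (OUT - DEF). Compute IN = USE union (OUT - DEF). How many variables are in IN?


OUT - DEF: 6 - 4 = 2
|IN| = |USE| + |OUT - DEF| - |USE ∩ (OUT - DEF)| = 6 + 2 - 1 = 7

7


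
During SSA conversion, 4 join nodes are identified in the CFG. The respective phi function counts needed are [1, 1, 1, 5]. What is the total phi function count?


Total phi functions = sum of phi functions at each join node
= 1 + 1 + 1 + 5 = 8

8


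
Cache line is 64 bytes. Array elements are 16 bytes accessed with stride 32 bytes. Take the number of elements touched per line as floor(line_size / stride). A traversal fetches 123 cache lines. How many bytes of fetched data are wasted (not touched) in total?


Elements per line = floor(64 / 32) = 2
Bytes used per line = 2 * 16 = 32
Wasted per line = 64 - 32 = 32
Total wasted = 32 * 123 = 3936

3936


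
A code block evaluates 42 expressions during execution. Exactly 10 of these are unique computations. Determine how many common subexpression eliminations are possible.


CSE count = total expressions - unique expressions
= 42 - 10 = 32

32


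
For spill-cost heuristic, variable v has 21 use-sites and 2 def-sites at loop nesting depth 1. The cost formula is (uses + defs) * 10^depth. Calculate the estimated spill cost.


uses + defs = 21 + 2 = 23
10^1 = 10
Spill cost = 23 * 10 = 230

230


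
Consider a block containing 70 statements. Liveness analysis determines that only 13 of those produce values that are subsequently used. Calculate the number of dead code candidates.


Dead code = total statements - live definitions
= 70 - 13 = 57

57


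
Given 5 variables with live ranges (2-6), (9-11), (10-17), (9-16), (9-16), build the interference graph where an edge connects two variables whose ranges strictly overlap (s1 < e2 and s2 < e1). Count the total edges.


Check all pairs for overlapping intervals.
Two intervals (s1,e1) and (s2,e2) overlap if s1 < e2 and s2 < e1.
v0 (2-6) vs v1..v4: overlaps none -> 0
v1 (9-11) vs v2..v4: overlaps v2, v3, v4 -> 3
v2 (10-17) vs v3..v4: overlaps v3, v4 -> 2
v3 (9-16) vs v4: overlaps v4 -> 1
Total overlapping pairs = 0 + 3 + 2 + 1 = 6

6


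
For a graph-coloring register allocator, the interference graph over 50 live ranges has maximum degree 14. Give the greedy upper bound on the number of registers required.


Greedy coloring never needs more than (max_degree + 1) colors: when coloring a vertex, at most max_degree neighbors are already colored.
Upper bound = 14 + 1 = 15

15


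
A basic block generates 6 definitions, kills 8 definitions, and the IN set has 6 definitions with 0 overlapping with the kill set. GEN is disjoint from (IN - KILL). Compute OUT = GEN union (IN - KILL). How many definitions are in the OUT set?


IN - KILL: 6 - 0 = 6 surviving definitions
OUT = GEN + surviving = 6 + 6 = 12

12


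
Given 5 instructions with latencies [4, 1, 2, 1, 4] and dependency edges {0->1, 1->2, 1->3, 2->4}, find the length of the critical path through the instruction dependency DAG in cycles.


Compute longest path through dependency graph: dist(Ik) = max over predecessors of dist + latency(Ik).
dist(I0) = latency 4 = 4
dist(I1) = dist(I0) + 1 = 4 + 1 = 5
dist(I2) = dist(I1) + 2 = 5 + 2 = 7
dist(I3) = dist(I1) + 1 = 5 + 1 = 6
dist(I4) = dist(I2) + 4 = 7 + 4 = 11
Critical path = max dist = 11

11


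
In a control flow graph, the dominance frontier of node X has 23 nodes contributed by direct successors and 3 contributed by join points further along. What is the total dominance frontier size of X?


DF(X) = direct successor contributions + join point contributions
= 23 + 3 = 26

26


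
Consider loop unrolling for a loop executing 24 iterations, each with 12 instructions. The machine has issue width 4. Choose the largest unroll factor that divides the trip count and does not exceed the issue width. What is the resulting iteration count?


Largest divisor of 24 <= 4 is 4
New iterations = 24 / 4 = 6

6


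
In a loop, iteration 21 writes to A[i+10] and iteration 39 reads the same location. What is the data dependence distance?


Distance = read iteration - write iteration
= 39 - 21 = 18

18


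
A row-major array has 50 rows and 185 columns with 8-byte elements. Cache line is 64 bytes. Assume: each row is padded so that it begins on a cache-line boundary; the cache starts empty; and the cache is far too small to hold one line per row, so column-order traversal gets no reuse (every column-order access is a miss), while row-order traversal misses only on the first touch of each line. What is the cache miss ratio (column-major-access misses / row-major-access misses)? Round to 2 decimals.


Each row occupies 185 * 8 = 1480 bytes and starts on a line boundary, so it spans ceil(1480 / 64) = 24 cache lines.
Row-major traversal misses (one per line touched): 50 * ceil(185 * 8 / 64) = 1200
Column-major traversal misses (no reuse, every access misses): 50 * 185 = 9250
Ratio = 9250 / 1200 = 7.71

7.71


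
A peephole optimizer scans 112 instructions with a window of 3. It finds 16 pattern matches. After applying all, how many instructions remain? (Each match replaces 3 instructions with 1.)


Each match removes 2 instructions.
Total removed = 16 * 2 = 32
Remaining = 112 - 32 = 80

80


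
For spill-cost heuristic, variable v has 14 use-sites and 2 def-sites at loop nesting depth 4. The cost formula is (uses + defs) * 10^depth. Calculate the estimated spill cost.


uses + defs = 14 + 2 = 16
10^4 = 10000
Spill cost = 16 * 10000 = 160000

160000


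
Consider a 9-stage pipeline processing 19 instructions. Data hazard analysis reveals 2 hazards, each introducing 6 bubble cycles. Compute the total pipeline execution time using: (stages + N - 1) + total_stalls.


Base cycles = 9 + 19 - 1 = 27
Total stalls = 2 * 6 = 12
Total = 27 + 12 = 39

39


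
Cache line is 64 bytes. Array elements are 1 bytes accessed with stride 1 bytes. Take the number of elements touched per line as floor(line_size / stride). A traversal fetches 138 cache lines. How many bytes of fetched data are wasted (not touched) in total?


Elements per line = floor(64 / 1) = 64
Bytes used per line = 64 * 1 = 64
Wasted per line = 64 - 64 = 0
Total wasted = 0 * 138 = 0

0


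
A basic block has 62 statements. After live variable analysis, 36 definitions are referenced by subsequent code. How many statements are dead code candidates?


Dead code = total statements - live definitions
= 62 - 36 = 26

26


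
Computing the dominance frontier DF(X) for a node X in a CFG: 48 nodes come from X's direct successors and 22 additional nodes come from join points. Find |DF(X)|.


DF(X) = direct successor contributions + join point contributions
= 48 + 22 = 70

70


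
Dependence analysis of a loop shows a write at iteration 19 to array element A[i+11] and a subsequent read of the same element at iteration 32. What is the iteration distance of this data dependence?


Distance = read iteration - write iteration
= 32 - 19 = 13

13


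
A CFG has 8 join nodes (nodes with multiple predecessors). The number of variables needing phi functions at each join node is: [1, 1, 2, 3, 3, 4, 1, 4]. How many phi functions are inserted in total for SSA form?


Total phi functions = sum of phi functions at each join node
= 1 + 1 + 2 + 3 + 3 + 4 + 1 + 4 = 19

19


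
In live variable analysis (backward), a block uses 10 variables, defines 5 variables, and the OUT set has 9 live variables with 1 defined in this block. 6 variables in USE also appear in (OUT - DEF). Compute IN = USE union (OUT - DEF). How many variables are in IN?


OUT - DEF: 9 - 1 = 8
|IN| = |USE| + |OUT - DEF| - |USE ∩ (OUT - DEF)| = 10 + 8 - 6 = 12

12


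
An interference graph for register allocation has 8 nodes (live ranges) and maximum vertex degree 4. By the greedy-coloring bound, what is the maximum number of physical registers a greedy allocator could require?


Greedy coloring never needs more than (max_degree + 1) colors: when coloring a vertex, at most max_degree neighbors are already colored.
Upper bound = 4 + 1 = 5

5


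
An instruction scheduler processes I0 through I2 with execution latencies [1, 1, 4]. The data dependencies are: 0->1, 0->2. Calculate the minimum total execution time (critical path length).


Compute longest path through dependency graph: dist(Ik) = max over predecessors of dist + latency(Ik).
dist(I0) = latency 1 = 1
dist(I1) = dist(I0) + 1 = 1 + 1 = 2
dist(I2) = dist(I0) + 4 = 1 + 4 = 5
Critical path = max dist = 5

5


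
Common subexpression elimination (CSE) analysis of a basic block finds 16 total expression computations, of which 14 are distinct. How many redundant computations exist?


CSE count = total expressions - unique expressions
= 16 - 14 = 2

2


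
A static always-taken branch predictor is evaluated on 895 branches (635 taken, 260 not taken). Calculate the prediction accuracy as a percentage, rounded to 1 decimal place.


Predictor: always-taken
Correct predictions = 635
Accuracy = 635 / 895 * 100 = 70.9%

70.9


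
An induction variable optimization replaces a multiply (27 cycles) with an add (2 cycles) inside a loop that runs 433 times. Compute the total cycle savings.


Per-iteration saving = 27 - 2 = 25
Total saved = 433 * 25 = 10825

10825


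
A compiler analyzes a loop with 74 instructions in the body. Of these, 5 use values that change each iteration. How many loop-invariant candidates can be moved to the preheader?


Invariant candidates = total - loop-dependent
= 74 - 5 = 69

69


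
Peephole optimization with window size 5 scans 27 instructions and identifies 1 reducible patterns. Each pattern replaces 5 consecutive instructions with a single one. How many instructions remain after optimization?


Each match removes 4 instructions.
Total removed = 1 * 4 = 4
Remaining = 27 - 4 = 23

23


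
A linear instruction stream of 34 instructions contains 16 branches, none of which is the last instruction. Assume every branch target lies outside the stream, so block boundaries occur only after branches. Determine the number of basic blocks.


With no in-sequence branch targets, the leaders are the first instruction plus the instruction after each branch.
Number of basic blocks = branches + 1
= 16 + 1 = 17

17


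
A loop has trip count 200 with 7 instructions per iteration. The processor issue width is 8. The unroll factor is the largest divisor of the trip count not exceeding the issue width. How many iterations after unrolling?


Largest divisor of 200 <= 8 is 8
New iterations = 200 / 8 = 25

25


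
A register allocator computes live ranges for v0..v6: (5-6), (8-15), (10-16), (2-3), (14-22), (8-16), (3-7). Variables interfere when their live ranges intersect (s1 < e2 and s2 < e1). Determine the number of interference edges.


Check all pairs for overlapping intervals.
Two intervals (s1,e1) and (s2,e2) overlap if s1 < e2 and s2 < e1.
v0 (5-6) vs v1..v6: overlaps v6 -> 1
v1 (8-15) vs v2..v6: overlaps v2, v4, v5 -> 3
v2 (10-16) vs v3..v6: overlaps v4, v5 -> 2
v3 (2-3) vs v4..v6: overlaps none -> 0
v4 (14-22) vs v5..v6: overlaps v5 -> 1
v5 (8-16) vs v6: overlaps none -> 0
Total overlapping pairs = 1 + 3 + 2 + 0 + 1 + 0 = 7

7


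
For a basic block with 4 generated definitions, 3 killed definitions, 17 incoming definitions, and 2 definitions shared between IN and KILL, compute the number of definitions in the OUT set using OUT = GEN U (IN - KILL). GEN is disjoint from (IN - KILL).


IN - KILL: 17 - 2 = 15 surviving definitions
OUT = GEN + surviving = 4 + 15 = 19

19


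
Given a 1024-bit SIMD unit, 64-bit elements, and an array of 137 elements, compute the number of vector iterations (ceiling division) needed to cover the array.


Width = 1024 / 64 = 16 elements per vector op
Iterations = ceil(137 / 16) = 9

9


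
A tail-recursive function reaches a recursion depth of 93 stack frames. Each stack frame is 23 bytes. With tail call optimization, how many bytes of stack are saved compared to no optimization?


Without TCO: 93 * 23 = 2139 bytes
With TCO: reuse 1 frame = 23 bytes
Savings = 2139 - 23 = 2116

2116


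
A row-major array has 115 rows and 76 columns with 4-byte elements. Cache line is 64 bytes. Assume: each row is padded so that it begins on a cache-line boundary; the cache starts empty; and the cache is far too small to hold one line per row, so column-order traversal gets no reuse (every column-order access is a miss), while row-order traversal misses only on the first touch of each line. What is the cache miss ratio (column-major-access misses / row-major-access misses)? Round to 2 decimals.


Each row occupies 76 * 4 = 304 bytes and starts on a line boundary, so it spans ceil(304 / 64) = 5 cache lines.
Row-major traversal misses (one per line touched): 115 * ceil(76 * 4 / 64) = 575
Column-major traversal misses (no reuse, every access misses): 115 * 76 = 8740
Ratio = 8740 / 575 = 15.2

15.2


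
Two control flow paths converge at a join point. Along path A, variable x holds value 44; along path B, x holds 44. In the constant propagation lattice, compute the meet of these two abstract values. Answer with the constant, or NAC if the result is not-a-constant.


Meet operation: if both paths give the same constant, result is that constant; if they differ, result is NAC (not-a-constant).
Path A: 44, Path B: 44 -> equal
Result: constant -> 44

44


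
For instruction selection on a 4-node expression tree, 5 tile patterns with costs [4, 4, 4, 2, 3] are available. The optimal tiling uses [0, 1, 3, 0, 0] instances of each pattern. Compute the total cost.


Total cost = sum(count_i * cost_i)
= 0*4 + 1*4 + 3*4 + 0*2 + 0*3
= 16

16


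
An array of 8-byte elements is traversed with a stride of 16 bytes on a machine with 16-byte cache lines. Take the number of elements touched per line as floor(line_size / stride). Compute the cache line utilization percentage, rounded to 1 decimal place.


Elements per cache line = floor(16 / 16) = 1
Bytes used = 1 * 8 = 8
Utilization = 8 / 16 * 100 = 50.0%

50.0


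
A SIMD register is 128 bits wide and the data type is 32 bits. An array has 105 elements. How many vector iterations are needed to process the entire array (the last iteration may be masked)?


Width = 128 / 32 = 4 elements per vector op
Iterations = ceil(105 / 4) = 27

27


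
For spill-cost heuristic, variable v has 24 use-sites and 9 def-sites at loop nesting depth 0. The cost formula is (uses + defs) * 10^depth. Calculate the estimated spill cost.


uses + defs = 24 + 9 = 33
10^0 = 1
Spill cost = 33 * 1 = 33

33


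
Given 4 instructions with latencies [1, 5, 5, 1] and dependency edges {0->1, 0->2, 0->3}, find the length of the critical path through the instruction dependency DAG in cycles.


Compute longest path through dependency graph: dist(Ik) = max over predecessors of dist + latency(Ik).
dist(I0) = latency 1 = 1
dist(I1) = dist(I0) + 5 = 1 + 5 = 6
dist(I2) = dist(I0) + 5 = 1 + 5 = 6
dist(I3) = dist(I0) + 1 = 1 + 1 = 2
Critical path = max dist = 6

6


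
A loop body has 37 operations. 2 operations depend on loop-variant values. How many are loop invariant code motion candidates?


Invariant candidates = total - loop-dependent
= 37 - 2 = 35

35


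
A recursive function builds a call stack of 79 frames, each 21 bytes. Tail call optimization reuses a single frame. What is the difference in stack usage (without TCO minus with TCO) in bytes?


Without TCO: 79 * 21 = 1659 bytes
With TCO: reuse 1 frame = 21 bytes
Savings = 1659 - 21 = 1638

1638


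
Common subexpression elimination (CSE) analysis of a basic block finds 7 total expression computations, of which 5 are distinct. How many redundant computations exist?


CSE count = total expressions - unique expressions
= 7 - 5 = 2

2


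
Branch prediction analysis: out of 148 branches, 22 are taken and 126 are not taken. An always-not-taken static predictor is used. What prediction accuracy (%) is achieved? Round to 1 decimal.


Predictor: always-not-taken
Correct predictions = 126
Accuracy = 126 / 148 * 100 = 85.1%

85.1


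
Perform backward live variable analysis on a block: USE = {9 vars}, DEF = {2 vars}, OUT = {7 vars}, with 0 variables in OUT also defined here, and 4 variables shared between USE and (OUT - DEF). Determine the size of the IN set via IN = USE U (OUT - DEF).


OUT - DEF: 7 - 0 = 7
|IN| = |USE| + |OUT - DEF| - |USE ∩ (OUT - DEF)| = 9 + 7 - 4 = 12

12


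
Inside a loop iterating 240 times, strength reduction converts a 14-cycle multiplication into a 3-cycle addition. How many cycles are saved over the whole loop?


Per-iteration saving = 14 - 3 = 11
Total saved = 240 * 11 = 2640

2640


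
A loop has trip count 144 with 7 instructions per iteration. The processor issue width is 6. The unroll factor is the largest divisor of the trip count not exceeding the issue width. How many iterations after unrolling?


Largest divisor of 144 <= 6 is 6
New iterations = 144 / 6 = 24

24


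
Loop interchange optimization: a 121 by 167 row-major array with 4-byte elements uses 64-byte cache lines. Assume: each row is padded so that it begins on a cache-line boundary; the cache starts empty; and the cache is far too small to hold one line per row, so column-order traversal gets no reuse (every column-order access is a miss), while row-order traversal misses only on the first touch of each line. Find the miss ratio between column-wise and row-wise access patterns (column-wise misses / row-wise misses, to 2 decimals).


Each row occupies 167 * 4 = 668 bytes and starts on a line boundary, so it spans ceil(668 / 64) = 11 cache lines.
Row-major traversal misses (one per line touched): 121 * ceil(167 * 4 / 64) = 1331
Column-major traversal misses (no reuse, every access misses): 121 * 167 = 20207
Ratio = 20207 / 1331 = 15.18

15.18


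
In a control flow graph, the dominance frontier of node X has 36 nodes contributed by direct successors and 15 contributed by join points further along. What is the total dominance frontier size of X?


DF(X) = direct successor contributions + join point contributions
= 36 + 15 = 51

51


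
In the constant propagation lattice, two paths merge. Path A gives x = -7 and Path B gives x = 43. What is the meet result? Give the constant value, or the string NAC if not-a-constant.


Meet operation: if both paths give the same constant, result is that constant; if they differ, result is NAC (not-a-constant).
Path A: -7, Path B: 43 -> differ
Result: not-a-constant -> NAC

NAC


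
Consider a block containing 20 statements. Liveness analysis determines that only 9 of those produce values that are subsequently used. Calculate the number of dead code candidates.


Dead code = total statements - live definitions
= 20 - 9 = 11

11


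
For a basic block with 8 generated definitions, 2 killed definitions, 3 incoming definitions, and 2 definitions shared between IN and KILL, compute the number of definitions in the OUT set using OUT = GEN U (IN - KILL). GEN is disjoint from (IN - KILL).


IN - KILL: 3 - 2 = 1 surviving definitions
OUT = GEN + surviving = 8 + 1 = 9

9


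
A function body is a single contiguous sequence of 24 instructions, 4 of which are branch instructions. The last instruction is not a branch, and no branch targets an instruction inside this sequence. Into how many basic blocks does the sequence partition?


With no in-sequence branch targets, the leaders are the first instruction plus the instruction after each branch.
Number of basic blocks = branches + 1
= 4 + 1 = 5

5


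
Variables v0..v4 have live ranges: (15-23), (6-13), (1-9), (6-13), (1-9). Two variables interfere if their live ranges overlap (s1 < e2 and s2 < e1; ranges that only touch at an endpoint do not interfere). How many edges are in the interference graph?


Check all pairs for overlapping intervals.
Two intervals (s1,e1) and (s2,e2) overlap if s1 < e2 and s2 < e1.
v0 (15-23) vs v1..v4: overlaps none -> 0
v1 (6-13) vs v2..v4: overlaps v2, v3, v4 -> 3
v2 (1-9) vs v3..v4: overlaps v3, v4 -> 2
v3 (6-13) vs v4: overlaps v4 -> 1
Total overlapping pairs = 0 + 3 + 2 + 1 = 6

6


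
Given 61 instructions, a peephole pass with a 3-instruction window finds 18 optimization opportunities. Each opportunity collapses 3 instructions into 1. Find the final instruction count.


Each match removes 2 instructions.
Total removed = 18 * 2 = 36
Remaining = 61 - 36 = 25

25


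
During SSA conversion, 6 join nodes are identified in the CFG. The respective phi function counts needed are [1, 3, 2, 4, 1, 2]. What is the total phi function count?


Total phi functions = sum of phi functions at each join node
= 1 + 3 + 2 + 4 + 1 + 2 = 13

13


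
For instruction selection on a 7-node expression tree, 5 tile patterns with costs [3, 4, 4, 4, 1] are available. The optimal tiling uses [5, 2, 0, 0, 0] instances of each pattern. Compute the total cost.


Total cost = sum(count_i * cost_i)
= 5*3 + 2*4 + 0*4 + 0*4 + 0*1
= 23

23


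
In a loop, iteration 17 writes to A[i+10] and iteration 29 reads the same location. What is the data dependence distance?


Distance = read iteration - write iteration
= 29 - 17 = 12

12


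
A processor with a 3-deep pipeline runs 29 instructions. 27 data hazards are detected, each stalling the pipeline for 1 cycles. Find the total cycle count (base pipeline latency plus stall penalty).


Base cycles = 3 + 29 - 1 = 31
Total stalls = 27 * 1 = 27
Total = 31 + 27 = 58

58


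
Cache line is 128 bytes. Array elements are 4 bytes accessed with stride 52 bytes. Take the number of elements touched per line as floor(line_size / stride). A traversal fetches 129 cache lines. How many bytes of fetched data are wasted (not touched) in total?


Elements per line = floor(128 / 52) = 2
Bytes used per line = 2 * 4 = 8
Wasted per line = 128 - 8 = 120
Total wasted = 120 * 129 = 15480

15480


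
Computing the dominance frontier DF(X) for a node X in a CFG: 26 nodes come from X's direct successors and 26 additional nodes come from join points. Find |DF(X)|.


DF(X) = direct successor contributions + join point contributions
= 26 + 26 = 52

52


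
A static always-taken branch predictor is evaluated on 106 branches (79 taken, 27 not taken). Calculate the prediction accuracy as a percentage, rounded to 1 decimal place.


Predictor: always-taken
Correct predictions = 79
Accuracy = 79 / 106 * 100 = 74.5%

74.5


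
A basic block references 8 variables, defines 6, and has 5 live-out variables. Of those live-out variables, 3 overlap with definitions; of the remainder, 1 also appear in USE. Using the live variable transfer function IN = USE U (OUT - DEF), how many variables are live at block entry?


OUT - DEF: 5 - 3 = 2
|IN| = |USE| + |OUT - DEF| - |USE ∩ (OUT - DEF)| = 8 + 2 - 1 = 9

9


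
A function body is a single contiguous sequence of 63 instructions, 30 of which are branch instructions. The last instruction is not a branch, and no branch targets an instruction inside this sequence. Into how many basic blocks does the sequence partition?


With no in-sequence branch targets, the leaders are the first instruction plus the instruction after each branch.
Number of basic blocks = branches + 1
= 30 + 1 = 31

31


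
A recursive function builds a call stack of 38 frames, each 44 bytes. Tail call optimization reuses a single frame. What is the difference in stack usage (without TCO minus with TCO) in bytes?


Without TCO: 38 * 44 = 1672 bytes
With TCO: reuse 1 frame = 44 bytes
Savings = 1672 - 44 = 1628

1628


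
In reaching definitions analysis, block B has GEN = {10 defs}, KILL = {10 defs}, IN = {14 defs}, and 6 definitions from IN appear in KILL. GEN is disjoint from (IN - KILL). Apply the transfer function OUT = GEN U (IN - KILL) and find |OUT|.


IN - KILL: 14 - 6 = 8 surviving definitions
OUT = GEN + surviving = 10 + 8 = 18

18


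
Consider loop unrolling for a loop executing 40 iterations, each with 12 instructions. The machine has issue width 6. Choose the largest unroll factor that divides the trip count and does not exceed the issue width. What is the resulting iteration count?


Largest divisor of 40 <= 6 is 5
New iterations = 40 / 5 = 8

8


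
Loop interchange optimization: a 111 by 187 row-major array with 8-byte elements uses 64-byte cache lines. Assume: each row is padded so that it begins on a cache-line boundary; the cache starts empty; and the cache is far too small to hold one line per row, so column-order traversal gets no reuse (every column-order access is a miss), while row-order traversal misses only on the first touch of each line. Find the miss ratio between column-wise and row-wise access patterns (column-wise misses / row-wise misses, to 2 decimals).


Each row occupies 187 * 8 = 1496 bytes and starts on a line boundary, so it spans ceil(1496 / 64) = 24 cache lines.
Row-major traversal misses (one per line touched): 111 * ceil(187 * 8 / 64) = 2664
Column-major traversal misses (no reuse, every access misses): 111 * 187 = 20757
Ratio = 20757 / 2664 = 7.79

7.79


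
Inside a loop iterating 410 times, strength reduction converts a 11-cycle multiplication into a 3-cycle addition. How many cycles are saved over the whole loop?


Per-iteration saving = 11 - 3 = 8
Total saved = 410 * 8 = 3280

3280


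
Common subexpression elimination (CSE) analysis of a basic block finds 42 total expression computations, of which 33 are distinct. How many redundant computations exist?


CSE count = total expressions - unique expressions
= 42 - 33 = 9

9


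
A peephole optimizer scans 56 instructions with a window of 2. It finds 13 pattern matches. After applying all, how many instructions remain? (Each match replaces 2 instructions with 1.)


Each match removes 1 instructions.
Total removed = 13 * 1 = 13
Remaining = 56 - 13 = 43

43


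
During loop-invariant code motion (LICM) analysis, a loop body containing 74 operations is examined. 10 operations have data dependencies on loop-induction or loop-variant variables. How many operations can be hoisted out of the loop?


Invariant candidates = total - loop-dependent
= 74 - 10 = 64

64


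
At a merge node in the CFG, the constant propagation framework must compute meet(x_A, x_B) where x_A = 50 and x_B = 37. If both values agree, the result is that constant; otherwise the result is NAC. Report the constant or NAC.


Meet operation: if both paths give the same constant, result is that constant; if they differ, result is NAC (not-a-constant).
Path A: 50, Path B: 37 -> differ
Result: not-a-constant -> NAC

NAC


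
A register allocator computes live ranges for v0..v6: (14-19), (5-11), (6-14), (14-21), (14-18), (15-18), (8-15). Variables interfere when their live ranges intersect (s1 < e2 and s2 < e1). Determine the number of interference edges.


Check all pairs for overlapping intervals.
Two intervals (s1,e1) and (s2,e2) overlap if s1 < e2 and s2 < e1.
v0 (14-19) vs v1..v6: overlaps v3, v4, v5, v6 -> 4
v1 (5-11) vs v2..v6: overlaps v2, v6 -> 2
v2 (6-14) vs v3..v6: overlaps v6 -> 1
v3 (14-21) vs v4..v6: overlaps v4, v5, v6 -> 3
v4 (14-18) vs v5..v6: overlaps v5, v6 -> 2
v5 (15-18) vs v6: overlaps none -> 0
Total overlapping pairs = 4 + 2 + 1 + 3 + 2 + 0 = 12

12


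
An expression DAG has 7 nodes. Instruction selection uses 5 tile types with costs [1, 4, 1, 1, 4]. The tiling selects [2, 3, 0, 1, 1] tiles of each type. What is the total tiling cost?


Total cost = sum(count_i * cost_i)
= 2*1 + 3*4 + 0*1 + 1*1 + 1*4
= 19

19


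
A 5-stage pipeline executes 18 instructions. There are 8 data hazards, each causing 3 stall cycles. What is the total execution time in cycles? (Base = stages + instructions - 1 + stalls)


Base cycles = 5 + 18 - 1 = 22
Total stalls = 8 * 3 = 24
Total = 22 + 24 = 46

46


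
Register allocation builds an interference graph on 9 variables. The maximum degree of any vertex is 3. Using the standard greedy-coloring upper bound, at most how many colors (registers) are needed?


Greedy coloring never needs more than (max_degree + 1) colors: when coloring a vertex, at most max_degree neighbors are already colored.
Upper bound = 3 + 1 = 4

4


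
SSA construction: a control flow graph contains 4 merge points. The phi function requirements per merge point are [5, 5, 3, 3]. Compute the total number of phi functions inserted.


Total phi functions = sum of phi functions at each join node
= 5 + 5 + 3 + 3 = 16

16


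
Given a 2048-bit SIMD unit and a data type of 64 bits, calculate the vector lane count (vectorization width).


Width = SIMD bits / data type bits
= 2048 / 64 = 32

32
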